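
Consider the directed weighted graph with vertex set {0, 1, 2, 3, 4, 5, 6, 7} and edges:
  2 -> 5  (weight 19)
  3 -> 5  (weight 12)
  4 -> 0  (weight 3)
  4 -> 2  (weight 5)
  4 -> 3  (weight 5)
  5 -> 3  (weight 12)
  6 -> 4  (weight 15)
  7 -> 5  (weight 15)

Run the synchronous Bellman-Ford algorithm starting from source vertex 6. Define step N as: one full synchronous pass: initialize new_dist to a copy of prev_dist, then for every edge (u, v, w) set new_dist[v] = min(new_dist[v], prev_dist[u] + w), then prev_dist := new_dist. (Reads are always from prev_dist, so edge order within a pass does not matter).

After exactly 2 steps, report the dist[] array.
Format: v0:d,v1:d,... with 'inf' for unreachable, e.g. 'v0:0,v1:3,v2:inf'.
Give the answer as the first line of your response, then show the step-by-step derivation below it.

v0:18,v1:inf,v2:20,v3:20,v4:15,v5:inf,v6:0,v7:inf

step 1: dist = v0:inf,v1:inf,v2:inf,v3:inf,v4:15,v5:inf,v6:0,v7:inf
step 2: dist = v0:18,v1:inf,v2:20,v3:20,v4:15,v5:inf,v6:0,v7:inf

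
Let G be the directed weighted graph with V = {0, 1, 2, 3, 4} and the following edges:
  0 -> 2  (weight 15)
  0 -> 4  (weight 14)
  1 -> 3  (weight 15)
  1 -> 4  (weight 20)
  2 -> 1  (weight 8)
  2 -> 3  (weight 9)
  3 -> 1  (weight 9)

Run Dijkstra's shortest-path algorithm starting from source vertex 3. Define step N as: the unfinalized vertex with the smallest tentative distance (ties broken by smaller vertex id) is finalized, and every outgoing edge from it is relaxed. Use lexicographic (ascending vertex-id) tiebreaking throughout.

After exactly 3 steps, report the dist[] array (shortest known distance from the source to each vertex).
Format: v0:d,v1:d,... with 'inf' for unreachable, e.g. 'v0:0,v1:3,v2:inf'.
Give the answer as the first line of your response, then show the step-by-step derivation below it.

v0:inf,v1:9,v2:inf,v3:0,v4:29

step 1: dist = v0:inf,v1:9,v2:inf,v3:0,v4:inf
step 2: dist = v0:inf,v1:9,v2:inf,v3:0,v4:29
step 3: dist = v0:inf,v1:9,v2:inf,v3:0,v4:29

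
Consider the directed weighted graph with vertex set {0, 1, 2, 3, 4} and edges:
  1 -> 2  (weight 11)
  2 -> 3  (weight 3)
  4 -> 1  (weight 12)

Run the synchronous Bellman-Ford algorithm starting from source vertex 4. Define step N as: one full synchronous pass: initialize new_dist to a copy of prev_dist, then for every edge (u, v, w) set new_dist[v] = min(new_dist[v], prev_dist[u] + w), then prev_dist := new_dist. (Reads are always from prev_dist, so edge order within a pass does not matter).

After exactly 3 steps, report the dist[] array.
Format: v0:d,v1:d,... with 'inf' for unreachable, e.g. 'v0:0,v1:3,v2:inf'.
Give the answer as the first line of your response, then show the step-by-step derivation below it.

v0:inf,v1:12,v2:23,v3:26,v4:0

step 1: dist = v0:inf,v1:12,v2:inf,v3:inf,v4:0
step 2: dist = v0:inf,v1:12,v2:23,v3:inf,v4:0
step 3: dist = v0:inf,v1:12,v2:23,v3:26,v4:0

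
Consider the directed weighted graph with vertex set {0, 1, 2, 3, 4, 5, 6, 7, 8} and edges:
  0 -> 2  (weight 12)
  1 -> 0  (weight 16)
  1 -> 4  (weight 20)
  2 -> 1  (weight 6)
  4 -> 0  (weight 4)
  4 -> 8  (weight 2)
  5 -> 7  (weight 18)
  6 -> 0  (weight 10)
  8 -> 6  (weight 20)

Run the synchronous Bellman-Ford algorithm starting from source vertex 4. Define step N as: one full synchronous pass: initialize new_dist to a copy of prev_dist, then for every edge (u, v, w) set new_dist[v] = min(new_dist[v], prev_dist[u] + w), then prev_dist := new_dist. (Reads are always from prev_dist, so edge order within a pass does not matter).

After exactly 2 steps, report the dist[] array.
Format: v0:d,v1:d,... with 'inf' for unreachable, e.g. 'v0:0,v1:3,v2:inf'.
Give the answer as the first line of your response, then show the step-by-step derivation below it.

v0:4,v1:inf,v2:16,v3:inf,v4:0,v5:inf,v6:22,v7:inf,v8:2

step 1: dist = v0:4,v1:inf,v2:inf,v3:inf,v4:0,v5:inf,v6:inf,v7:inf,v8:2
step 2: dist = v0:4,v1:inf,v2:16,v3:inf,v4:0,v5:inf,v6:22,v7:inf,v8:2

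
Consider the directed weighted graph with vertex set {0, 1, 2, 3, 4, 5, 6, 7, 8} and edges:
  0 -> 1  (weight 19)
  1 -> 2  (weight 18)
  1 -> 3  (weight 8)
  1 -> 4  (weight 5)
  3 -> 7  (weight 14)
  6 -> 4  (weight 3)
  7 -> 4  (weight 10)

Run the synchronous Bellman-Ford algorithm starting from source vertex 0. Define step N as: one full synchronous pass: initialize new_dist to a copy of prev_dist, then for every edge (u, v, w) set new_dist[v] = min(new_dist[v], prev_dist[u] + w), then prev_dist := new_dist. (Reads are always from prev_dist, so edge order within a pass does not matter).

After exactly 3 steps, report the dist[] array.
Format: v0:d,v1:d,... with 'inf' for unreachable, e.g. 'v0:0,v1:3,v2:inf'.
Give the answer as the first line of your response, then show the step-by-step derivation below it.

v0:0,v1:19,v2:37,v3:27,v4:24,v5:inf,v6:inf,v7:41,v8:inf

step 1: dist = v0:0,v1:19,v2:inf,v3:inf,v4:inf,v5:inf,v6:inf,v7:inf,v8:inf
step 2: dist = v0:0,v1:19,v2:37,v3:27,v4:24,v5:inf,v6:inf,v7:inf,v8:inf
step 3: dist = v0:0,v1:19,v2:37,v3:27,v4:24,v5:inf,v6:inf,v7:41,v8:inf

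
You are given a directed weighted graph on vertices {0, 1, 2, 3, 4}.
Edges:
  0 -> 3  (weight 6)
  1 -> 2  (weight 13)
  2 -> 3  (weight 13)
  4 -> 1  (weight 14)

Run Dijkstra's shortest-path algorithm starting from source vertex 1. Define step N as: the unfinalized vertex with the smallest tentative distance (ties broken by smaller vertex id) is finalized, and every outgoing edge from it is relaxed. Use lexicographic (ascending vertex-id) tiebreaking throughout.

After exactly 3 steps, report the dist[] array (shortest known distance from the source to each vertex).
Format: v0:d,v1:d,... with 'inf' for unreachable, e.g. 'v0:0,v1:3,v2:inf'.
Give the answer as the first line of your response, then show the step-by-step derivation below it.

v0:inf,v1:0,v2:13,v3:26,v4:inf

step 1: dist = v0:inf,v1:0,v2:13,v3:inf,v4:inf
step 2: dist = v0:inf,v1:0,v2:13,v3:26,v4:inf
step 3: dist = v0:inf,v1:0,v2:13,v3:26,v4:inf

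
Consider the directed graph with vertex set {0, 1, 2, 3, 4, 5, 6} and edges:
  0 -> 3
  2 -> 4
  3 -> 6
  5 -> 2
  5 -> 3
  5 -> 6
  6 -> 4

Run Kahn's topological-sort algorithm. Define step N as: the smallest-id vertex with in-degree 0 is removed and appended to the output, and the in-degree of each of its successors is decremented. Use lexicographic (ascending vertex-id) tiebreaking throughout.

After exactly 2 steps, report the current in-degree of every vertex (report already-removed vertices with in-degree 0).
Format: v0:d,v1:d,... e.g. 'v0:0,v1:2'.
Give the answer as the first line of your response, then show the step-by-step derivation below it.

v0:0,v1:0,v2:1,v3:1,v4:2,v5:0,v6:2

step 1: output 0; order=[0]; indeg=(0,0,1,1,2,0,2)
step 2: output 1; order=[0,1]; indeg=(0,0,1,1,2,0,2)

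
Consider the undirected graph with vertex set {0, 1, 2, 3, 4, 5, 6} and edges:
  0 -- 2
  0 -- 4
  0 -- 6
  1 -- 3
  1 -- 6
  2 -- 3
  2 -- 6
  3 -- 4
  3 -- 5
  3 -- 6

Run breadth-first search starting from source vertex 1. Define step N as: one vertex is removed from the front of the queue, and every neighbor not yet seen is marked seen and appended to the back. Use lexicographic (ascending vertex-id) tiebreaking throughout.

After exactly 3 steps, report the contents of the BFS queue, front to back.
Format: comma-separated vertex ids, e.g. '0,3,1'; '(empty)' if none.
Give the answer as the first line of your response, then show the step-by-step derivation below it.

2,4,5,0

step 1: dequeue 1; queue=[3,6]; order=1
step 2: dequeue 3; queue=[6,2,4,5]; order=1,3
step 3: dequeue 6; queue=[2,4,5,0]; order=1,3,6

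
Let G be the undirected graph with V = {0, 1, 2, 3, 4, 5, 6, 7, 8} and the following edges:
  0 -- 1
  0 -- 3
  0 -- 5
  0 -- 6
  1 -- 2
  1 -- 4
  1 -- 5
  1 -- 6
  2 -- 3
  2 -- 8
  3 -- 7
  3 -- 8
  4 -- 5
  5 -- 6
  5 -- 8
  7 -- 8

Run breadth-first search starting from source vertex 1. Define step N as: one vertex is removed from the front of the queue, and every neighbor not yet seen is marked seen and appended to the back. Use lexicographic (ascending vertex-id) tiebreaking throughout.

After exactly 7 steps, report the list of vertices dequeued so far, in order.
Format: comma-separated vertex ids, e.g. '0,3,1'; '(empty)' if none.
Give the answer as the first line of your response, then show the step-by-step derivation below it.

1,0,2,4,5,6,3

step 1: dequeue 1; queue=[0,2,4,5,6]; order=1
step 2: dequeue 0; queue=[2,4,5,6,3]; order=1,0
step 3: dequeue 2; queue=[4,5,6,3,8]; order=1,0,2
step 4: dequeue 4; queue=[5,6,3,8]; order=1,0,2,4
step 5: dequeue 5; queue=[6,3,8]; order=1,0,2,4,5
step 6: dequeue 6; queue=[3,8]; order=1,0,2,4,5,6
step 7: dequeue 3; queue=[8,7]; order=1,0,2,4,5,6,3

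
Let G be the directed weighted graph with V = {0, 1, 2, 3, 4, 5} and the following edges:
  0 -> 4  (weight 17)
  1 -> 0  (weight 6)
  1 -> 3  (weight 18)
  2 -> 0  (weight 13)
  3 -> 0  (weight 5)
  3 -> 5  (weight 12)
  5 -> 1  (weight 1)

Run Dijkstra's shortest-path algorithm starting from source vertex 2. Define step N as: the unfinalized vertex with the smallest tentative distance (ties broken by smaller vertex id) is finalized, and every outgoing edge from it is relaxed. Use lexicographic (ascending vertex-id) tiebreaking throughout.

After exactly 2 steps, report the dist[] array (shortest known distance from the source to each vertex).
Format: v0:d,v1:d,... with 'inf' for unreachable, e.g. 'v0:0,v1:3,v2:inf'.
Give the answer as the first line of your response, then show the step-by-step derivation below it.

v0:13,v1:inf,v2:0,v3:inf,v4:30,v5:inf

step 1: dist = v0:13,v1:inf,v2:0,v3:inf,v4:inf,v5:inf
step 2: dist = v0:13,v1:inf,v2:0,v3:inf,v4:30,v5:inf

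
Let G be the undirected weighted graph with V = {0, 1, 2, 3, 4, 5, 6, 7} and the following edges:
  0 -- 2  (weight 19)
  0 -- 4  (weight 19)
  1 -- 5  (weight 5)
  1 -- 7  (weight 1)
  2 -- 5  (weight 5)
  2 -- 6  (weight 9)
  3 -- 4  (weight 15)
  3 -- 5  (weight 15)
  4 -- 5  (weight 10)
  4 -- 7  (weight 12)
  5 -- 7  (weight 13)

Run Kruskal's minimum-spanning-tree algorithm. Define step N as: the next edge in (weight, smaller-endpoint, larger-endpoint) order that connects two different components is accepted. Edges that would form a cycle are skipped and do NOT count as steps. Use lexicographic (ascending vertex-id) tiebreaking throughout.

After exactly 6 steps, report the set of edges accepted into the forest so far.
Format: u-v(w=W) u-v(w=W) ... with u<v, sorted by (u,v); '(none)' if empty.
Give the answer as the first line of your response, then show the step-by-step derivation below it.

1-5(w=5) 1-7(w=1) 2-5(w=5) 2-6(w=9) 3-4(w=15) 4-5(w=10)

step 1: add edge 1-7 (w=1); MST = {1-7(w=1)}
step 2: add edge 1-5 (w=5); MST = {1-5(w=5) 1-7(w=1)}
step 3: add edge 2-5 (w=5); MST = {1-5(w=5) 1-7(w=1) 2-5(w=5)}
step 4: add edge 2-6 (w=9); MST = {1-5(w=5) 1-7(w=1) 2-5(w=5) 2-6(w=9)}
step 5: add edge 4-5 (w=10); MST = {1-5(w=5) 1-7(w=1) 2-5(w=5) 2-6(w=9) 4-5(w=10)}
step 6: add edge 3-4 (w=15); MST = {1-5(w=5) 1-7(w=1) 2-5(w=5) 2-6(w=9) 3-4(w=15) 4-5(w=10)}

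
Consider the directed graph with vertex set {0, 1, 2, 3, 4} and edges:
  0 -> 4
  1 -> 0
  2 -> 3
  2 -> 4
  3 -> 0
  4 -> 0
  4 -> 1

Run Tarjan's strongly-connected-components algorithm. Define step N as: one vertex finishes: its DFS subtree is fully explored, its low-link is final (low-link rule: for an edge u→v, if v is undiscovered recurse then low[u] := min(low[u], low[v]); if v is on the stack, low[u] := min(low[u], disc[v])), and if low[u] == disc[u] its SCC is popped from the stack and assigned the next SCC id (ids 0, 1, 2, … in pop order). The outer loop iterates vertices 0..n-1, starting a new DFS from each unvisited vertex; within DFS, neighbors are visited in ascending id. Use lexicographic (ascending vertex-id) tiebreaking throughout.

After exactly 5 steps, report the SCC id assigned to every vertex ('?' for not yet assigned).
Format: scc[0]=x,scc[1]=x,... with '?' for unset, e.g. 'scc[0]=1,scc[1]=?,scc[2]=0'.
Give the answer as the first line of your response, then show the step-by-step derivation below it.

scc[0]=0,scc[1]=0,scc[2]=2,scc[3]=1,scc[4]=0

step 1: low=(low[0]=0,low[1]=0,low[2]=?,low[3]=?,low[4]=0); scc=(scc[0]=?,scc[1]=?,scc[2]=?,scc[3]=?,scc[4]=?)
step 2: low=(low[0]=0,low[1]=0,low[2]=?,low[3]=?,low[4]=0); scc=(scc[0]=?,scc[1]=?,scc[2]=?,scc[3]=?,scc[4]=?)
step 3: low=(low[0]=0,low[1]=0,low[2]=?,low[3]=?,low[4]=0); scc=(scc[0]=0,scc[1]=0,scc[2]=?,scc[3]=?,scc[4]=0)
step 4: low=(low[0]=0,low[1]=0,low[2]=3,low[3]=4,low[4]=0); scc=(scc[0]=0,scc[1]=0,scc[2]=?,scc[3]=1,scc[4]=0)
step 5: low=(low[0]=0,low[1]=0,low[2]=3,low[3]=4,low[4]=0); scc=(scc[0]=0,scc[1]=0,scc[2]=2,scc[3]=1,scc[4]=0)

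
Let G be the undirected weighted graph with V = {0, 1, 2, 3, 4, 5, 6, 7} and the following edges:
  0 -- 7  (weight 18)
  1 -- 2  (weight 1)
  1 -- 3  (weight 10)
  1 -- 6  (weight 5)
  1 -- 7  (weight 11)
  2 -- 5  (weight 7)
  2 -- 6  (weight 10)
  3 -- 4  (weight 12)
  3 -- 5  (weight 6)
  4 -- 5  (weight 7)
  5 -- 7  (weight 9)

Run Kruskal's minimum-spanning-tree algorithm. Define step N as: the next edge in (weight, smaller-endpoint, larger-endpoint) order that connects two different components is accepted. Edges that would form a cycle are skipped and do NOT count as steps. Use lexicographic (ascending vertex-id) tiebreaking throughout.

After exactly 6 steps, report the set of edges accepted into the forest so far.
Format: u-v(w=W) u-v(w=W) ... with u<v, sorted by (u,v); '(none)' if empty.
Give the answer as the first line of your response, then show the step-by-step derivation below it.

1-2(w=1) 1-6(w=5) 2-5(w=7) 3-5(w=6) 4-5(w=7) 5-7(w=9)

step 1: add edge 1-2 (w=1); MST = {1-2(w=1)}
step 2: add edge 1-6 (w=5); MST = {1-2(w=1) 1-6(w=5)}
step 3: add edge 3-5 (w=6); MST = {1-2(w=1) 1-6(w=5) 3-5(w=6)}
step 4: add edge 2-5 (w=7); MST = {1-2(w=1) 1-6(w=5) 2-5(w=7) 3-5(w=6)}
step 5: add edge 4-5 (w=7); MST = {1-2(w=1) 1-6(w=5) 2-5(w=7) 3-5(w=6) 4-5(w=7)}
step 6: add edge 5-7 (w=9); MST = {1-2(w=1) 1-6(w=5) 2-5(w=7) 3-5(w=6) 4-5(w=7) 5-7(w=9)}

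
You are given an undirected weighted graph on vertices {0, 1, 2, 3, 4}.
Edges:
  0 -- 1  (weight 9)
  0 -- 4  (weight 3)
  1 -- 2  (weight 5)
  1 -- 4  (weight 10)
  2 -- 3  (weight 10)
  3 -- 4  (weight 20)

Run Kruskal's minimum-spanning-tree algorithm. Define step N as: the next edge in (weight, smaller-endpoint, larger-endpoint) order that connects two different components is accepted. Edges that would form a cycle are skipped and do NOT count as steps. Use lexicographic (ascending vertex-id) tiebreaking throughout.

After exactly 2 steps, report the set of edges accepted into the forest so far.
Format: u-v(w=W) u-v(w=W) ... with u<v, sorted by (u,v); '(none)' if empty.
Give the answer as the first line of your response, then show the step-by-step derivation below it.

0-4(w=3) 1-2(w=5)

step 1: add edge 0-4 (w=3); MST = {0-4(w=3)}
step 2: add edge 1-2 (w=5); MST = {0-4(w=3) 1-2(w=5)}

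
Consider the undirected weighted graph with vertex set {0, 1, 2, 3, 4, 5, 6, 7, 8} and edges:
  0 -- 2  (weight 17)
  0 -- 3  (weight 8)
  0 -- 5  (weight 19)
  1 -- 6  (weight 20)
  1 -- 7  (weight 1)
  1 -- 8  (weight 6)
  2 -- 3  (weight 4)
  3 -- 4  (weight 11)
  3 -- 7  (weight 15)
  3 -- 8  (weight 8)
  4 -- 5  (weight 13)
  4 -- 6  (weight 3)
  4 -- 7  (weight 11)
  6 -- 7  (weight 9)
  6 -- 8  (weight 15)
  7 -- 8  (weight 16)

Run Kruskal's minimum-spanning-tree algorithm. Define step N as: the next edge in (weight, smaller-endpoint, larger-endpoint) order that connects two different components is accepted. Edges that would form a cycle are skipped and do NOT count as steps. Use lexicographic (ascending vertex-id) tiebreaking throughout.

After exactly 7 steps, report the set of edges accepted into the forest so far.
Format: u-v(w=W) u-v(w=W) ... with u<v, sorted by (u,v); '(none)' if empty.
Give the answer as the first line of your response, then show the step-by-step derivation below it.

0-3(w=8) 1-7(w=1) 1-8(w=6) 2-3(w=4) 3-8(w=8) 4-6(w=3) 6-7(w=9)

step 1: add edge 1-7 (w=1); MST = {1-7(w=1)}
step 2: add edge 4-6 (w=3); MST = {1-7(w=1) 4-6(w=3)}
step 3: add edge 2-3 (w=4); MST = {1-7(w=1) 2-3(w=4) 4-6(w=3)}
step 4: add edge 1-8 (w=6); MST = {1-7(w=1) 1-8(w=6) 2-3(w=4) 4-6(w=3)}
step 5: add edge 0-3 (w=8); MST = {0-3(w=8) 1-7(w=1) 1-8(w=6) 2-3(w=4) 4-6(w=3)}
step 6: add edge 3-8 (w=8); MST = {0-3(w=8) 1-7(w=1) 1-8(w=6) 2-3(w=4) 3-8(w=8) 4-6(w=3)}
step 7: add edge 6-7 (w=9); MST = {0-3(w=8) 1-7(w=1) 1-8(w=6) 2-3(w=4) 3-8(w=8) 4-6(w=3) 6-7(w=9)}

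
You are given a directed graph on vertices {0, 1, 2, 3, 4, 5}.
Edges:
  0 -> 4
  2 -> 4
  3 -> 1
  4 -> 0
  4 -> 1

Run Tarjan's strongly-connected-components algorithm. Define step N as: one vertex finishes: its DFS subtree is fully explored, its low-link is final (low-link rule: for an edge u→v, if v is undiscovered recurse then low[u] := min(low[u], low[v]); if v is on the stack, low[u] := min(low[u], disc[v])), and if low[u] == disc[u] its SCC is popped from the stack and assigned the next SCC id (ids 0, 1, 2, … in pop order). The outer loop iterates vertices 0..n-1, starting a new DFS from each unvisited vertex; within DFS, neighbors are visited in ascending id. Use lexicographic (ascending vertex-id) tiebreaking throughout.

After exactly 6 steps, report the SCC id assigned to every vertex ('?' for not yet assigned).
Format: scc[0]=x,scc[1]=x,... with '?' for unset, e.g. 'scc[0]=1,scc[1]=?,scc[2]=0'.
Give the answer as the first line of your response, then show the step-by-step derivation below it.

scc[0]=1,scc[1]=0,scc[2]=2,scc[3]=3,scc[4]=1,scc[5]=4

step 1: low=(low[0]=0,low[1]=2,low[2]=?,low[3]=?,low[4]=0,low[5]=?); scc=(scc[0]=?,scc[1]=0,scc[2]=?,scc[3]=?,scc[4]=?,scc[5]=?)
step 2: low=(low[0]=0,low[1]=2,low[2]=?,low[3]=?,low[4]=0,low[5]=?); scc=(scc[0]=?,scc[1]=0,scc[2]=?,scc[3]=?,scc[4]=?,scc[5]=?)
step 3: low=(low[0]=0,low[1]=2,low[2]=?,low[3]=?,low[4]=0,low[5]=?); scc=(scc[0]=1,scc[1]=0,scc[2]=?,scc[3]=?,scc[4]=1,scc[5]=?)
step 4: low=(low[0]=0,low[1]=2,low[2]=3,low[3]=?,low[4]=0,low[5]=?); scc=(scc[0]=1,scc[1]=0,scc[2]=2,scc[3]=?,scc[4]=1,scc[5]=?)
step 5: low=(low[0]=0,low[1]=2,low[2]=3,low[3]=4,low[4]=0,low[5]=?); scc=(scc[0]=1,scc[1]=0,scc[2]=2,scc[3]=3,scc[4]=1,scc[5]=?)
step 6: low=(low[0]=0,low[1]=2,low[2]=3,low[3]=4,low[4]=0,low[5]=5); scc=(scc[0]=1,scc[1]=0,scc[2]=2,scc[3]=3,scc[4]=1,scc[5]=4)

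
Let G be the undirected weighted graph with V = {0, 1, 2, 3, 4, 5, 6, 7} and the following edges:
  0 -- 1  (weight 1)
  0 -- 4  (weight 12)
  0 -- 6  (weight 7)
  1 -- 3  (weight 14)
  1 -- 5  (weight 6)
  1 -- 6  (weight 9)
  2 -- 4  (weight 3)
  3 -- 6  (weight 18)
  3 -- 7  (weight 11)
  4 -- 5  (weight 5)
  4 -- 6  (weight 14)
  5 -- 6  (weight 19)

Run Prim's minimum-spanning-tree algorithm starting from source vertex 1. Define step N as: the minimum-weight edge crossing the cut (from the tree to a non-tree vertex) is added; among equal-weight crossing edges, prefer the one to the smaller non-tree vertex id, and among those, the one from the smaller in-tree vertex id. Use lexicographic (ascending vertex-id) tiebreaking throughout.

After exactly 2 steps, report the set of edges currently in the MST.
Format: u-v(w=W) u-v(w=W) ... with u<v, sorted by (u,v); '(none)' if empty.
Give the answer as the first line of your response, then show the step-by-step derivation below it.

0-1(w=1) 1-5(w=6)

step 1: add edge 0-1 (w=1); MST = {0-1(w=1)}
step 2: add edge 1-5 (w=6); MST = {0-1(w=1) 1-5(w=6)}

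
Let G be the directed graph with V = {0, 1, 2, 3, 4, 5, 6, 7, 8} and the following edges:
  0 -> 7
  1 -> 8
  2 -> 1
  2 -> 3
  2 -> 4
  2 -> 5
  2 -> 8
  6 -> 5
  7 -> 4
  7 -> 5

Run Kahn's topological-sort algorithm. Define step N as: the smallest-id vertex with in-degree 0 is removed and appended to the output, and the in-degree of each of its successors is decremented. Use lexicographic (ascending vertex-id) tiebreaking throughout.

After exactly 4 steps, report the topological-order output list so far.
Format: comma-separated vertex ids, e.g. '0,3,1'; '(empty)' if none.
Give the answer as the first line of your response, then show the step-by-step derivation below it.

0,2,1,3

step 1: output 0; order=[0]; indeg=(0,1,0,1,2,3,0,0,2)
step 2: output 2; order=[0,2]; indeg=(0,0,0,0,1,2,0,0,1)
step 3: output 1; order=[0,2,1]; indeg=(0,0,0,0,1,2,0,0,0)
step 4: output 3; order=[0,2,1,3]; indeg=(0,0,0,0,1,2,0,0,0)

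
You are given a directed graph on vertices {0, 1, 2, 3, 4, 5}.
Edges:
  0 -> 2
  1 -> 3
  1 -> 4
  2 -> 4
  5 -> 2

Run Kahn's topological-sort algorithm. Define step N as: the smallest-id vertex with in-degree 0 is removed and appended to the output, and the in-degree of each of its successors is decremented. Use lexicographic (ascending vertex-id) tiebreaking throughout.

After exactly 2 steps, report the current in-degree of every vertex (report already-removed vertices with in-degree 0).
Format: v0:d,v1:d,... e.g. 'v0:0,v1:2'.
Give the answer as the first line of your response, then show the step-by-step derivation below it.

v0:0,v1:0,v2:1,v3:0,v4:1,v5:0

step 1: output 0; order=[0]; indeg=(0,0,1,1,2,0)
step 2: output 1; order=[0,1]; indeg=(0,0,1,0,1,0)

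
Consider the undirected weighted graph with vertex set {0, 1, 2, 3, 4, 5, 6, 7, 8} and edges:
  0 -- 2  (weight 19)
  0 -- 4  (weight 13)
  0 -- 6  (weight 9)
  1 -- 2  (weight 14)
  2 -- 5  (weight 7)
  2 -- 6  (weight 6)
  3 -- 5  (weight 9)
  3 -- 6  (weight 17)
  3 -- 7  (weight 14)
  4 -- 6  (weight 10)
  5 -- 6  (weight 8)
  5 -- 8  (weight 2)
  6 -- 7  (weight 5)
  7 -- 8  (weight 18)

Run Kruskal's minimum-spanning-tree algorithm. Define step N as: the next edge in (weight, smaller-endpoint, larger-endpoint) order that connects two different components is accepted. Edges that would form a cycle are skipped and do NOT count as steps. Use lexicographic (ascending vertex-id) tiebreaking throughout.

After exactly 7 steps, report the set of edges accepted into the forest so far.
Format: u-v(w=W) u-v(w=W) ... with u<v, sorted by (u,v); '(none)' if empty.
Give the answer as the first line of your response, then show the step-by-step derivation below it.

0-6(w=9) 2-5(w=7) 2-6(w=6) 3-5(w=9) 4-6(w=10) 5-8(w=2) 6-7(w=5)

step 1: add edge 5-8 (w=2); MST = {5-8(w=2)}
step 2: add edge 6-7 (w=5); MST = {5-8(w=2) 6-7(w=5)}
step 3: add edge 2-6 (w=6); MST = {2-6(w=6) 5-8(w=2) 6-7(w=5)}
step 4: add edge 2-5 (w=7); MST = {2-5(w=7) 2-6(w=6) 5-8(w=2) 6-7(w=5)}
step 5: add edge 0-6 (w=9); MST = {0-6(w=9) 2-5(w=7) 2-6(w=6) 5-8(w=2) 6-7(w=5)}
step 6: add edge 3-5 (w=9); MST = {0-6(w=9) 2-5(w=7) 2-6(w=6) 3-5(w=9) 5-8(w=2) 6-7(w=5)}
step 7: add edge 4-6 (w=10); MST = {0-6(w=9) 2-5(w=7) 2-6(w=6) 3-5(w=9) 4-6(w=10) 5-8(w=2) 6-7(w=5)}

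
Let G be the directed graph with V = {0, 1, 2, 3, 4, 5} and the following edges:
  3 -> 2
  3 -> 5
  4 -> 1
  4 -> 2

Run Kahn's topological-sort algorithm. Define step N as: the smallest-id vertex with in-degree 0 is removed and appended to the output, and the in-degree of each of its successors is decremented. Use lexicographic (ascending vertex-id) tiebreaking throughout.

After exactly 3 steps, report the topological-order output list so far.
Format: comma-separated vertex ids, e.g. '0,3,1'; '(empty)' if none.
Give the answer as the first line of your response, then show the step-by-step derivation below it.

0,3,4

step 1: output 0; order=[0]; indeg=(0,1,2,0,0,1)
step 2: output 3; order=[0,3]; indeg=(0,1,1,0,0,0)
step 3: output 4; order=[0,3,4]; indeg=(0,0,0,0,0,0)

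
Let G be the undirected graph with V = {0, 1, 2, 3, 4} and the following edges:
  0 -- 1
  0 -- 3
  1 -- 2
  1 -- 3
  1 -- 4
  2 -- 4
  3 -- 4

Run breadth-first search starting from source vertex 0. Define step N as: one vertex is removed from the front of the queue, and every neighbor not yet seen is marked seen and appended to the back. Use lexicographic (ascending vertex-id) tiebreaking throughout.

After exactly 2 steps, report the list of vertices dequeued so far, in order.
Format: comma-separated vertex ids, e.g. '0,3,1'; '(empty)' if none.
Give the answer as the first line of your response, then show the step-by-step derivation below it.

0,1

step 1: dequeue 0; queue=[1,3]; order=0
step 2: dequeue 1; queue=[3,2,4]; order=0,1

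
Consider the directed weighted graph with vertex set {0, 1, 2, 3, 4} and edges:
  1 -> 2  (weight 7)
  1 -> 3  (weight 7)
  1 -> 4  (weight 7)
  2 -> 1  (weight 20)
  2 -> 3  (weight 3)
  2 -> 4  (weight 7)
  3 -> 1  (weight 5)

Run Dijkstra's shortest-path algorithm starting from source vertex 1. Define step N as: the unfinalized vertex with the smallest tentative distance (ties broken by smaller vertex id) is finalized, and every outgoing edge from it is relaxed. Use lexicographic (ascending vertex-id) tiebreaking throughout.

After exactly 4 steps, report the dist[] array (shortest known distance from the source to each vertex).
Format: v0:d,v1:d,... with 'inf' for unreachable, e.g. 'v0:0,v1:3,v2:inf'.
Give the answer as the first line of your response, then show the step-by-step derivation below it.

v0:inf,v1:0,v2:7,v3:7,v4:7

step 1: dist = v0:inf,v1:0,v2:7,v3:7,v4:7
step 2: dist = v0:inf,v1:0,v2:7,v3:7,v4:7
step 3: dist = v0:inf,v1:0,v2:7,v3:7,v4:7
step 4: dist = v0:inf,v1:0,v2:7,v3:7,v4:7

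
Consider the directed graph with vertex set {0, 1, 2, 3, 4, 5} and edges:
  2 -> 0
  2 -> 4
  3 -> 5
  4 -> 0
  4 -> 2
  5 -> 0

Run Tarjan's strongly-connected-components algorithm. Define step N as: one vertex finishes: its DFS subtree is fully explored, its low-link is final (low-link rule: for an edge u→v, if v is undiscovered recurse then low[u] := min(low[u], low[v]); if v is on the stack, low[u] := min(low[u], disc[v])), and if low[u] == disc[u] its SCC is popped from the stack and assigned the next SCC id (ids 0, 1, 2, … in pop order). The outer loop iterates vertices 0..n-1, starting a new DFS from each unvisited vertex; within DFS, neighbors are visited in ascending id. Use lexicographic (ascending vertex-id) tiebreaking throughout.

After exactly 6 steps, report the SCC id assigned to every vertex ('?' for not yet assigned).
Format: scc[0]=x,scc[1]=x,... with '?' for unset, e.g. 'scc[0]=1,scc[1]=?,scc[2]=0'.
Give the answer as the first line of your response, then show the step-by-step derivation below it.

scc[0]=0,scc[1]=1,scc[2]=2,scc[3]=4,scc[4]=2,scc[5]=3

step 1: low=(low[0]=0,low[1]=?,low[2]=?,low[3]=?,low[4]=?,low[5]=?); scc=(scc[0]=0,scc[1]=?,scc[2]=?,scc[3]=?,scc[4]=?,scc[5]=?)
step 2: low=(low[0]=0,low[1]=1,low[2]=?,low[3]=?,low[4]=?,low[5]=?); scc=(scc[0]=0,scc[1]=1,scc[2]=?,scc[3]=?,scc[4]=?,scc[5]=?)
step 3: low=(low[0]=0,low[1]=1,low[2]=2,low[3]=?,low[4]=2,low[5]=?); scc=(scc[0]=0,scc[1]=1,scc[2]=?,scc[3]=?,scc[4]=?,scc[5]=?)
step 4: low=(low[0]=0,low[1]=1,low[2]=2,low[3]=?,low[4]=2,low[5]=?); scc=(scc[0]=0,scc[1]=1,scc[2]=2,scc[3]=?,scc[4]=2,scc[5]=?)
step 5: low=(low[0]=0,low[1]=1,low[2]=2,low[3]=4,low[4]=2,low[5]=5); scc=(scc[0]=0,scc[1]=1,scc[2]=2,scc[3]=?,scc[4]=2,scc[5]=3)
step 6: low=(low[0]=0,low[1]=1,low[2]=2,low[3]=4,low[4]=2,low[5]=5); scc=(scc[0]=0,scc[1]=1,scc[2]=2,scc[3]=4,scc[4]=2,scc[5]=3)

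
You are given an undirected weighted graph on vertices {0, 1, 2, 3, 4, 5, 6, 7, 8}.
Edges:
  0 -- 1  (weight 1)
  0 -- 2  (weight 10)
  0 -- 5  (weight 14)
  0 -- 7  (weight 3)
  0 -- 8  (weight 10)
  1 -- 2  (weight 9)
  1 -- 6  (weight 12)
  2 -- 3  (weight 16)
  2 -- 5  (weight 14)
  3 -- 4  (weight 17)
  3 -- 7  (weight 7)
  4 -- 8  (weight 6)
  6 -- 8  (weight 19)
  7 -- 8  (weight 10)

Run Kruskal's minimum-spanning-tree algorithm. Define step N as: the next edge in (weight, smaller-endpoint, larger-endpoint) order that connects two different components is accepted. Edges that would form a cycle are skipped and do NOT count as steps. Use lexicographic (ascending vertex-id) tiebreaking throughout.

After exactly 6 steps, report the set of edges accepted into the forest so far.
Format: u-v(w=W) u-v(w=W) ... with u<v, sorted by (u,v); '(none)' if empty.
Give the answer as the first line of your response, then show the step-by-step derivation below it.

0-1(w=1) 0-7(w=3) 0-8(w=10) 1-2(w=9) 3-7(w=7) 4-8(w=6)

step 1: add edge 0-1 (w=1); MST = {0-1(w=1)}
step 2: add edge 0-7 (w=3); MST = {0-1(w=1) 0-7(w=3)}
step 3: add edge 4-8 (w=6); MST = {0-1(w=1) 0-7(w=3) 4-8(w=6)}
step 4: add edge 3-7 (w=7); MST = {0-1(w=1) 0-7(w=3) 3-7(w=7) 4-8(w=6)}
step 5: add edge 1-2 (w=9); MST = {0-1(w=1) 0-7(w=3) 1-2(w=9) 3-7(w=7) 4-8(w=6)}
step 6: add edge 0-8 (w=10); MST = {0-1(w=1) 0-7(w=3) 0-8(w=10) 1-2(w=9) 3-7(w=7) 4-8(w=6)}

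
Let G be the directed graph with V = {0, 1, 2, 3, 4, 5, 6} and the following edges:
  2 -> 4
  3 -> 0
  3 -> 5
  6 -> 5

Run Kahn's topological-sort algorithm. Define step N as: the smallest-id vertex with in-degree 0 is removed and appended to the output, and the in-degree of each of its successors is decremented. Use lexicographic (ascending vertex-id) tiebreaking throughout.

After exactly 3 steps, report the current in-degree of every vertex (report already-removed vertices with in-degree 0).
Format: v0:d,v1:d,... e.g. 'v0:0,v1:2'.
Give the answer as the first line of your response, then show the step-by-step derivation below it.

v0:0,v1:0,v2:0,v3:0,v4:0,v5:1,v6:0

step 1: output 1; order=[1]; indeg=(1,0,0,0,1,2,0)
step 2: output 2; order=[1,2]; indeg=(1,0,0,0,0,2,0)
step 3: output 3; order=[1,2,3]; indeg=(0,0,0,0,0,1,0)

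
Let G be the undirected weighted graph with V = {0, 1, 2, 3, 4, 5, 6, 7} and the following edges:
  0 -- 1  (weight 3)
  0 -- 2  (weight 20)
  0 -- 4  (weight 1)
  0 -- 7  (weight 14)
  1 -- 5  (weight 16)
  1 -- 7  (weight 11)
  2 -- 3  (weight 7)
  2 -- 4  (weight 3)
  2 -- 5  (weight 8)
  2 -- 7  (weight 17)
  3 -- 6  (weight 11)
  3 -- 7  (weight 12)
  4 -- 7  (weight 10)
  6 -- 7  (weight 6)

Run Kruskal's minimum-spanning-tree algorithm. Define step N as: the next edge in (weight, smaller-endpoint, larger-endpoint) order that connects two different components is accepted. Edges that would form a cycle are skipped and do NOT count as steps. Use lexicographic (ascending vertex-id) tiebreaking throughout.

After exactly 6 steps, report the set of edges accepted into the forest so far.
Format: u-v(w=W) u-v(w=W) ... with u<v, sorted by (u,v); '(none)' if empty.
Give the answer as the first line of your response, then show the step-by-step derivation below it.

0-1(w=3) 0-4(w=1) 2-3(w=7) 2-4(w=3) 2-5(w=8) 6-7(w=6)

step 1: add edge 0-4 (w=1); MST = {0-4(w=1)}
step 2: add edge 0-1 (w=3); MST = {0-1(w=3) 0-4(w=1)}
step 3: add edge 2-4 (w=3); MST = {0-1(w=3) 0-4(w=1) 2-4(w=3)}
step 4: add edge 6-7 (w=6); MST = {0-1(w=3) 0-4(w=1) 2-4(w=3) 6-7(w=6)}
step 5: add edge 2-3 (w=7); MST = {0-1(w=3) 0-4(w=1) 2-3(w=7) 2-4(w=3) 6-7(w=6)}
step 6: add edge 2-5 (w=8); MST = {0-1(w=3) 0-4(w=1) 2-3(w=7) 2-4(w=3) 2-5(w=8) 6-7(w=6)}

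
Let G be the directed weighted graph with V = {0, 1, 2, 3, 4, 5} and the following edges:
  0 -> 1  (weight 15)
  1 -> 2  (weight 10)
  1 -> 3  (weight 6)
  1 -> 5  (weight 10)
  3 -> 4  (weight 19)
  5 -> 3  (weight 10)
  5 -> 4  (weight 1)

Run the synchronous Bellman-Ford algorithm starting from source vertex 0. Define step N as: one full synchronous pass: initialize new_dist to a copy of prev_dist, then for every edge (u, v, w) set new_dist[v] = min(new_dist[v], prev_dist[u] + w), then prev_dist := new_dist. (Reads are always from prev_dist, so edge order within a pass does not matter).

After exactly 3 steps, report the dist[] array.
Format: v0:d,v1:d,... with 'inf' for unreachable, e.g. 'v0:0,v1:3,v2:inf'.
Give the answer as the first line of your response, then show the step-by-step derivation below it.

v0:0,v1:15,v2:25,v3:21,v4:26,v5:25

step 1: dist = v0:0,v1:15,v2:inf,v3:inf,v4:inf,v5:inf
step 2: dist = v0:0,v1:15,v2:25,v3:21,v4:inf,v5:25
step 3: dist = v0:0,v1:15,v2:25,v3:21,v4:26,v5:25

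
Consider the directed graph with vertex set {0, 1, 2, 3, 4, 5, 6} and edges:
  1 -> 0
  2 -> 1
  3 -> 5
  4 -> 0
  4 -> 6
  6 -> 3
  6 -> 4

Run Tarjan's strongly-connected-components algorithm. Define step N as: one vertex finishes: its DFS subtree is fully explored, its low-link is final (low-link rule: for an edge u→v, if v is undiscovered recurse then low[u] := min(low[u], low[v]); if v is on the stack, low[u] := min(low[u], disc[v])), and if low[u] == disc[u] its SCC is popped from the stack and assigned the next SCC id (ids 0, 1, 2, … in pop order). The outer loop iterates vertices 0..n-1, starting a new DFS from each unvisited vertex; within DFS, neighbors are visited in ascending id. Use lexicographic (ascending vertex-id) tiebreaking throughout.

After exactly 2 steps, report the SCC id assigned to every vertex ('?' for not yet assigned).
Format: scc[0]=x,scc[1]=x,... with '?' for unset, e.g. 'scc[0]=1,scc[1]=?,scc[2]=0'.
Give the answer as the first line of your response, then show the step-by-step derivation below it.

scc[0]=0,scc[1]=1,scc[2]=?,scc[3]=?,scc[4]=?,scc[5]=?,scc[6]=?

step 1: low=(low[0]=0,low[1]=?,low[2]=?,low[3]=?,low[4]=?,low[5]=?,low[6]=?); scc=(scc[0]=0,scc[1]=?,scc[2]=?,scc[3]=?,scc[4]=?,scc[5]=?,scc[6]=?)
step 2: low=(low[0]=0,low[1]=1,low[2]=?,low[3]=?,low[4]=?,low[5]=?,low[6]=?); scc=(scc[0]=0,scc[1]=1,scc[2]=?,scc[3]=?,scc[4]=?,scc[5]=?,scc[6]=?)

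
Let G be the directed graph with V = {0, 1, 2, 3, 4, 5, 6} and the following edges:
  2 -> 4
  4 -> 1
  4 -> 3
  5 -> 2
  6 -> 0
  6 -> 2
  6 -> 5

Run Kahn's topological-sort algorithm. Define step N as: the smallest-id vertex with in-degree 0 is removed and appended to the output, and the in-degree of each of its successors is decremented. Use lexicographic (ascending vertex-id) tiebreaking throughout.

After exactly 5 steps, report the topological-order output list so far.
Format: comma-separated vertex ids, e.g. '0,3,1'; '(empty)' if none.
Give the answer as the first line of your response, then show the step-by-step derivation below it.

6,0,5,2,4

step 1: output 6; order=[6]; indeg=(0,1,1,1,1,0,0)
step 2: output 0; order=[6,0]; indeg=(0,1,1,1,1,0,0)
step 3: output 5; order=[6,0,5]; indeg=(0,1,0,1,1,0,0)
step 4: output 2; order=[6,0,5,2]; indeg=(0,1,0,1,0,0,0)
step 5: output 4; order=[6,0,5,2,4]; indeg=(0,0,0,0,0,0,0)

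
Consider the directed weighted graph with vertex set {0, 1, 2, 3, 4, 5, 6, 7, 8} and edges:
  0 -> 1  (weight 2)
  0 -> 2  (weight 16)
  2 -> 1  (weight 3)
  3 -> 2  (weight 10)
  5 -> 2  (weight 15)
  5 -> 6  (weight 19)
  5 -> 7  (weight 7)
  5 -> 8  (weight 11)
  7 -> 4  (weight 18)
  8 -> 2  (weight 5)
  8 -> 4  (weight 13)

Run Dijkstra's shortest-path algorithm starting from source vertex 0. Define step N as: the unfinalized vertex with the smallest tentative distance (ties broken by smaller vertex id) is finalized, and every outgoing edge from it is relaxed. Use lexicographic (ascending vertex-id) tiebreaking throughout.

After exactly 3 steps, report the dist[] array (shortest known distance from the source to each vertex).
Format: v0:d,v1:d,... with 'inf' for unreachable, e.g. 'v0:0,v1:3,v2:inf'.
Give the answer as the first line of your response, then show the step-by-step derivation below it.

v0:0,v1:2,v2:16,v3:inf,v4:inf,v5:inf,v6:inf,v7:inf,v8:inf

step 1: dist = v0:0,v1:2,v2:16,v3:inf,v4:inf,v5:inf,v6:inf,v7:inf,v8:inf
step 2: dist = v0:0,v1:2,v2:16,v3:inf,v4:inf,v5:inf,v6:inf,v7:inf,v8:inf
step 3: dist = v0:0,v1:2,v2:16,v3:inf,v4:inf,v5:inf,v6:inf,v7:inf,v8:inf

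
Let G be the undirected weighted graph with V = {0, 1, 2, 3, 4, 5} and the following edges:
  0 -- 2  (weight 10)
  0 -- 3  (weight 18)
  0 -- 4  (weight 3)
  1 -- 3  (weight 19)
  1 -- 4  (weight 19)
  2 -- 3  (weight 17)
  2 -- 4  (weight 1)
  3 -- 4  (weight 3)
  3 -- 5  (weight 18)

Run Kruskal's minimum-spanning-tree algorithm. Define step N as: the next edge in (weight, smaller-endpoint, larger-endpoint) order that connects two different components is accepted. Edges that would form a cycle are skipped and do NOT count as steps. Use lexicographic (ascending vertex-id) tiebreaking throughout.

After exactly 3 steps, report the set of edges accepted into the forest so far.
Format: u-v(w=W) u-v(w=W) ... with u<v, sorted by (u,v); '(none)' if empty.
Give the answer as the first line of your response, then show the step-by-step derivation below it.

0-4(w=3) 2-4(w=1) 3-4(w=3)

step 1: add edge 2-4 (w=1); MST = {2-4(w=1)}
step 2: add edge 0-4 (w=3); MST = {0-4(w=3) 2-4(w=1)}
step 3: add edge 3-4 (w=3); MST = {0-4(w=3) 2-4(w=1) 3-4(w=3)}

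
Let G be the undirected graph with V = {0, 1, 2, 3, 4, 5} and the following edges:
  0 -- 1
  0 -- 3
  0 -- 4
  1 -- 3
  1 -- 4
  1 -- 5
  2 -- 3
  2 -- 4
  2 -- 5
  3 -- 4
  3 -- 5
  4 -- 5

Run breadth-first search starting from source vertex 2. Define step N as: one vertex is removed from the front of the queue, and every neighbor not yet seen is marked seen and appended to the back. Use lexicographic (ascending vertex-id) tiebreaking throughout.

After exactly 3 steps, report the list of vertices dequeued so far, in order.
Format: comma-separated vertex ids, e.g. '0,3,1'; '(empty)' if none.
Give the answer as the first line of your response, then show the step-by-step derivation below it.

2,3,4

step 1: dequeue 2; queue=[3,4,5]; order=2
step 2: dequeue 3; queue=[4,5,0,1]; order=2,3
step 3: dequeue 4; queue=[5,0,1]; order=2,3,4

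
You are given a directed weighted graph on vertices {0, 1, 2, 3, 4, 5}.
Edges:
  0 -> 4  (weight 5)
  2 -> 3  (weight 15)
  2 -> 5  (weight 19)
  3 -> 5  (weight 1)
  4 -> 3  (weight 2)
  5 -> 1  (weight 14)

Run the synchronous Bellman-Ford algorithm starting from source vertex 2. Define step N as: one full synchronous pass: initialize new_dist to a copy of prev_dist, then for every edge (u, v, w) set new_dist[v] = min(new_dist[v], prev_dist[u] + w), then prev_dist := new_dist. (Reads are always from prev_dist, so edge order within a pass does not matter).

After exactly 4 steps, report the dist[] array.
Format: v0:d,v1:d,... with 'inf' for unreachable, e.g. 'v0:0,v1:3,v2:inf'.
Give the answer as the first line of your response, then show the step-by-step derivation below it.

v0:inf,v1:30,v2:0,v3:15,v4:inf,v5:16

step 1: dist = v0:inf,v1:inf,v2:0,v3:15,v4:inf,v5:19
step 2: dist = v0:inf,v1:33,v2:0,v3:15,v4:inf,v5:16
step 3: dist = v0:inf,v1:30,v2:0,v3:15,v4:inf,v5:16
step 4: dist = v0:inf,v1:30,v2:0,v3:15,v4:inf,v5:16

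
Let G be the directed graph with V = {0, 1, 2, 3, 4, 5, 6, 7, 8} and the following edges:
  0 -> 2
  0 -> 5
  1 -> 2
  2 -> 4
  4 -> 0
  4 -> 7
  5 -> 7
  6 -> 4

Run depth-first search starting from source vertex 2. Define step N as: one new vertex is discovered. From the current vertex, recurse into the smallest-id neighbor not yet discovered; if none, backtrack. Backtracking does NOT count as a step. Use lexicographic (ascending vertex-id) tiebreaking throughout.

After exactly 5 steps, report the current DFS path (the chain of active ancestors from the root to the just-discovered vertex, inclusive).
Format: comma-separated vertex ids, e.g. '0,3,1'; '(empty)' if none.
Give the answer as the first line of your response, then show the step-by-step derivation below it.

2,4,0,5,7

step 1: discover 2; path=2; order=2
step 2: discover 4; path=2>4; order=2,4
step 3: discover 0; path=2>4>0; order=2,4,0
step 4: discover 5; path=2>4>0>5; order=2,4,0,5
step 5: discover 7; path=2>4>0>5>7; order=2,4,0,5,7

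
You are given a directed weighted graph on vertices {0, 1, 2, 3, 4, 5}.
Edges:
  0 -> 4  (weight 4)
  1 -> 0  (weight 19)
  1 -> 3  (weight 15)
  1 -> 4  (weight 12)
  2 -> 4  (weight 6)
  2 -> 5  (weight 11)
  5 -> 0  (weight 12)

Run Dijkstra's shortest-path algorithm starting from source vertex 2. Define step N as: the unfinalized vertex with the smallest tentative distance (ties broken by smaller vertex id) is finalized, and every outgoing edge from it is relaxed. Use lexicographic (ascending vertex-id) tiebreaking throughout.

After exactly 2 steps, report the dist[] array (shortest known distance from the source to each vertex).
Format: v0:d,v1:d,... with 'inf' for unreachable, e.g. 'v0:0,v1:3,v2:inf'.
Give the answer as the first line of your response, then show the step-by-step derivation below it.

v0:inf,v1:inf,v2:0,v3:inf,v4:6,v5:11

step 1: dist = v0:inf,v1:inf,v2:0,v3:inf,v4:6,v5:11
step 2: dist = v0:inf,v1:inf,v2:0,v3:inf,v4:6,v5:11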